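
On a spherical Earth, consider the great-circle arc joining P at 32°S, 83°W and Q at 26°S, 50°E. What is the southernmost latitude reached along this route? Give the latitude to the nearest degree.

≈ 54°S

The great circle lies in the plane with unit normal n̂ = (p₁ × p₂)/|p₁ × p₂|.
Here n̂_z ≈ +0.582; the vertex latitude is φ_max = arccos|n̂_z| ≈ 54.4°.
Check via Clairaut: cos φ_max = |cos φ₁| · sin C = cos(32.0°)·sin(136.7°) ≈ 0.582, again giving ≈ 54.4°.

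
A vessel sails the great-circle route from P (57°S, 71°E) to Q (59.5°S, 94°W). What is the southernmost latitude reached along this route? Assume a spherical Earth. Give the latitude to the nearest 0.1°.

≈ 85.4°S

The great circle lies in the plane with unit normal n̂ = (p₁ × p₂)/|p₁ × p₂|.
Here n̂_z ≈ -0.080; the vertex latitude is φ_max = arccos|n̂_z| ≈ 85.4°.
Check via Clairaut: cos φ_max = |cos φ₁| · sin C = cos(57.0°)·sin(171.5°) ≈ 0.080, again giving ≈ 85.4°.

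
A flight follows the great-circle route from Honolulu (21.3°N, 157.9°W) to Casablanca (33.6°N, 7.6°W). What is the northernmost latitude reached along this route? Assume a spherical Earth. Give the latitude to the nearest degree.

≈ 64°N

The great circle lies in the plane with unit normal n̂ = (p₁ × p₂)/|p₁ × p₂|.
Here n̂_z ≈ +0.436; the vertex latitude is φ_max = arccos|n̂_z| ≈ 64.1°.
Check via Clairaut: cos φ_max = |cos φ₁| · sin C = cos(21.3°)·sin(27.9°) ≈ 0.436, again giving ≈ 64.1°.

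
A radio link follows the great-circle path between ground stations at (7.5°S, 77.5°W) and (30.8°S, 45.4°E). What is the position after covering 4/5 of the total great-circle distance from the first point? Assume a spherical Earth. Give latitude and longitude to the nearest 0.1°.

≈ (37.8°S, 19.2°E)

From cos δ = sin φ₁ sin φ₂ + cos φ₁ cos φ₂ cos Δλ, the central angle is δ ≈ 1.978 rad (113.3°).
Interpolate at f = 4/5 with slerp weights a = sin((1−f)δ)/sin δ ≈ 0.420, b = sin(fδ)/sin δ ≈ 1.089.
p = a·p₁ + b·p₂ ≈ (0.747, 0.260, -0.612); φ = arcsin(p_z) ≈ -37.76°, λ = atan2(p_y, p_x) ≈ 19.19°.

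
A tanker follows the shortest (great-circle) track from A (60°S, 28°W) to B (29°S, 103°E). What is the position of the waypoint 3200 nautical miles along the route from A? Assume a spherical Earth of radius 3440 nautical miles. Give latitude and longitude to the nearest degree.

≈ (55°S, 84°E)

Write both endpoints as unit vectors p₁, p₂ with components (cos φ cos λ, cos φ sin λ, sin φ).
The central angle between the endpoints is δ = arccos(p₁·p₂) ≈ 1.437 rad (82.4°). The total great-circle distance is δ·R ≈ 1.437 × 3440 ≈ 4945 nmi, so the target fraction is f = 3200/4945 ≈ 0.647.
Interpolate at f ≈ 0.647 with slerp weights a = sin((1−f)δ)/sin δ ≈ 0.490, b = sin(fδ)/sin δ ≈ 0.809.
p = a·p₁ + b·p₂ ≈ (0.057, 0.574, -0.817); φ = arcsin(p_z) ≈ -54.75°, λ = atan2(p_y, p_x) ≈ 84.31°.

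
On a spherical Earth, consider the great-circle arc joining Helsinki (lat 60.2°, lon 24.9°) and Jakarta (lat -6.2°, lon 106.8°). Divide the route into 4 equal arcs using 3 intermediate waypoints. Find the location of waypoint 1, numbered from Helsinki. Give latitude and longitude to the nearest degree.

≈ lat 50°, lon 61°

The haversine formula gives a central angle δ ≈ 1.595 rad (91.4°) between the endpoints.
Interpolate at f = 1/4 with slerp weights a = sin((1−f)δ)/sin δ ≈ 0.931, b = sin(fδ)/sin δ ≈ 0.388.
p = a·p₁ + b·p₂ ≈ (0.308, 0.564, 0.766); φ = arcsin(p_z) ≈ 49.98°, λ = atan2(p_y, p_x) ≈ 61.37°.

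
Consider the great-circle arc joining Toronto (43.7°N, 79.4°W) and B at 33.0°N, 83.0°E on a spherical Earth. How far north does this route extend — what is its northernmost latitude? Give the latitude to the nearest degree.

The great circle lies in the plane with unit normal n̂ = (p₁ × p₂)/|p₁ × p₂|.
Here n̂_z ≈ +0.187; the vertex latitude is φ_max = arccos|n̂_z| ≈ 79.2°.
Check via Clairaut: cos φ_max = |cos φ₁| · sin C = cos(43.7°)·sin(15.0°) ≈ 0.187, again giving ≈ 79.2°.

≈ 79°N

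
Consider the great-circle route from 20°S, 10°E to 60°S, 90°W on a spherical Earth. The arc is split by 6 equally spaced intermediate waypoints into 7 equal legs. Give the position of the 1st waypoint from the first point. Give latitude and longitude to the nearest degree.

Convert each endpoint to a unit vector on the sphere (x = cos φ cos λ, y = cos φ sin λ, z = sin φ).
The central angle between the endpoints is δ = arccos(p₁·p₂) ≈ 1.355 rad (77.6°).
Interpolate at f = 1/7 with slerp weights a = sin((1−f)δ)/sin δ ≈ 0.939, b = sin(fδ)/sin δ ≈ 0.197.
p = a·p₁ + b·p₂ ≈ (0.869, 0.055, -0.492); φ = arcsin(p_z) ≈ -29.45°, λ = atan2(p_y, p_x) ≈ 3.61°.

≈ 29°S, 4°E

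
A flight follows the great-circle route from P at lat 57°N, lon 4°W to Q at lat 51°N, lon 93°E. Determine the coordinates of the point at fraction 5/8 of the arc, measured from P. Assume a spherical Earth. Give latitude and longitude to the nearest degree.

Convert each endpoint to a unit vector on the sphere (x = cos φ cos λ, y = cos φ sin λ, z = sin φ).
The central angle between the endpoints is δ = arccos(p₁·p₂) ≈ 0.915 rad (52.4°).
Interpolate at f = 5/8 with slerp weights a = sin((1−f)δ)/sin δ ≈ 0.424, b = sin(fδ)/sin δ ≈ 0.683.
p = a·p₁ + b·p₂ ≈ (0.208, 0.413, 0.887); φ = arcsin(p_z) ≈ 62.45°, λ = atan2(p_y, p_x) ≈ 63.26°.

≈ lat 62°N, lon 63°E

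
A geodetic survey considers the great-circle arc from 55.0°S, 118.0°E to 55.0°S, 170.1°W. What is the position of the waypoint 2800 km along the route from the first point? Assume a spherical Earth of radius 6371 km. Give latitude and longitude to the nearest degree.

Convert each endpoint to a unit vector on the sphere (x = cos φ cos λ, y = cos φ sin λ, z = sin φ).
The central angle between the endpoints is δ = arccos(p₁·p₂) ≈ 0.687 rad (39.4°). The total great-circle distance is δ·R ≈ 0.687 × 6371 ≈ 4376 km, so the target fraction is f = 2800/4376 ≈ 0.640.
Interpolate at f ≈ 0.640 with slerp weights a = sin((1−f)δ)/sin δ ≈ 0.386, b = sin(fδ)/sin δ ≈ 0.671.
p = a·p₁ + b·p₂ ≈ (-0.483, 0.129, -0.866); φ = arcsin(p_z) ≈ -59.99°, λ = atan2(p_y, p_x) ≈ 165.00°.

≈ 60°S, 165°E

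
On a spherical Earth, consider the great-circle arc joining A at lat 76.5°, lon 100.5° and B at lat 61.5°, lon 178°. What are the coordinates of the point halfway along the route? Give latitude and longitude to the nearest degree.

Write both endpoints as unit vectors p₁, p₂ with components (cos φ cos λ, cos φ sin λ, sin φ).
The central angle between the endpoints is δ = arccos(p₁·p₂) ≈ 0.498 rad (28.5°).
Interpolate at f = 1/2 with slerp weights a = sin((1−f)δ)/sin δ ≈ 0.516, b = sin(fδ)/sin δ ≈ 0.516.
p = a·p₁ + b·p₂ ≈ (-0.268, 0.127, 0.955); φ = arcsin(p_z) ≈ 72.75°, λ = atan2(p_y, p_x) ≈ 154.64°.

≈ lat 73°, lon 155°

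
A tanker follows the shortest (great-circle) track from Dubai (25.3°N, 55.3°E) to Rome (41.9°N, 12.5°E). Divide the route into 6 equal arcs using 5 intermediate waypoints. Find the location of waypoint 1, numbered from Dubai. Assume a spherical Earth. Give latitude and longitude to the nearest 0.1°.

Write both endpoints as unit vectors p₁, p₂ with components (cos φ cos λ, cos φ sin λ, sin φ).
The central angle between the endpoints is δ = arccos(p₁·p₂) ≈ 0.677 rad (38.8°).
Interpolate at f = 1/6 with slerp weights a = sin((1−f)δ)/sin δ ≈ 0.854, b = sin(fδ)/sin δ ≈ 0.180.
p = a·p₁ + b·p₂ ≈ (0.570, 0.663, 0.485); φ = arcsin(p_z) ≈ 29.00°, λ = atan2(p_y, p_x) ≈ 49.33°.

≈ 29.0°N, 49.3°E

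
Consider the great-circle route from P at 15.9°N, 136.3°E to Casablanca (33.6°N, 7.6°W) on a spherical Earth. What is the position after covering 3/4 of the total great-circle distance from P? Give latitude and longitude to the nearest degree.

The haversine formula gives a central angle δ ≈ 2.089 rad (119.7°) between the endpoints.
Interpolate at f = 3/4 with slerp weights a = sin((1−f)δ)/sin δ ≈ 0.574, b = sin(fδ)/sin δ ≈ 1.151.
p = a·p₁ + b·p₂ ≈ (0.551, 0.255, 0.795); φ = arcsin(p_z) ≈ 52.61°, λ = atan2(p_y, p_x) ≈ 24.81°.

≈ 53°N, 25°E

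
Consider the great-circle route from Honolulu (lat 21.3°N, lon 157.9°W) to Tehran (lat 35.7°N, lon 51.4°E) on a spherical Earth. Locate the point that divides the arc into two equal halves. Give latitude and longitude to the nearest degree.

The haversine formula gives a central angle δ ≈ 2.035 rad (116.6°) between the endpoints.
Interpolate at f = 1/2 with slerp weights a = sin((1−f)δ)/sin δ ≈ 0.952, b = sin(fδ)/sin δ ≈ 0.952.
p = a·p₁ + b·p₂ ≈ (-0.339, 0.270, 0.901); φ = arcsin(p_z) ≈ 64.29°, λ = atan2(p_y, p_x) ≈ 141.45°.

≈ lat 64°N, lon 141°E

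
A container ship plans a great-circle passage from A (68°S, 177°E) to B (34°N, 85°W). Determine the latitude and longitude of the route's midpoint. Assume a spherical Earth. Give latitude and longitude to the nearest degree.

≈ (23°S, 111°W)

Write both endpoints as unit vectors p₁, p₂ with components (cos φ cos λ, cos φ sin λ, sin φ).
The central angle between the endpoints is δ = arccos(p₁·p₂) ≈ 2.167 rad (124.2°).
Interpolate at f = 1/2 with slerp weights a = sin((1−f)δ)/sin δ ≈ 1.068, b = sin(fδ)/sin δ ≈ 1.068.
p = a·p₁ + b·p₂ ≈ (-0.322, -0.861, -0.393); φ = arcsin(p_z) ≈ -23.14°, λ = atan2(p_y, p_x) ≈ -110.52°.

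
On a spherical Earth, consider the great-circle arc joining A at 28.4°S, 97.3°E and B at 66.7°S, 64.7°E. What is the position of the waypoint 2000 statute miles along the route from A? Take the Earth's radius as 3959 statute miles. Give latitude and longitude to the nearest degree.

Convert each endpoint to a unit vector on the sphere (x = cos φ cos λ, y = cos φ sin λ, z = sin φ).
The central angle between the endpoints is δ = arccos(p₁·p₂) ≈ 0.753 rad (43.1°). The total great-circle distance is δ·R ≈ 0.753 × 3959 ≈ 2979 mi, so the target fraction is f = 2000/2979 ≈ 0.671.
Interpolate at f ≈ 0.671 with slerp weights a = sin((1−f)δ)/sin δ ≈ 0.358, b = sin(fδ)/sin δ ≈ 0.708.
p = a·p₁ + b·p₂ ≈ (0.080, 0.566, -0.821); φ = arcsin(p_z) ≈ -55.16°, λ = atan2(p_y, p_x) ≈ 81.99°.

≈ 55°S, 82°E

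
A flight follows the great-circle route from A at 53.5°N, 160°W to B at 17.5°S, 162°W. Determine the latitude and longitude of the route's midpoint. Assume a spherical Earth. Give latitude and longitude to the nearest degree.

≈ 18°N, 161°W

Convert each endpoint to a unit vector on the sphere (x = cos φ cos λ, y = cos φ sin λ, z = sin φ).
The central angle between the endpoints is δ = arccos(p₁·p₂) ≈ 1.240 rad (71.0°).
Interpolate at f = 1/2 with slerp weights a = sin((1−f)δ)/sin δ ≈ 0.614, b = sin(fδ)/sin δ ≈ 0.614.
p = a·p₁ + b·p₂ ≈ (-0.900, -0.306, 0.309); φ = arcsin(p_z) ≈ 18.00°, λ = atan2(p_y, p_x) ≈ -161.23°.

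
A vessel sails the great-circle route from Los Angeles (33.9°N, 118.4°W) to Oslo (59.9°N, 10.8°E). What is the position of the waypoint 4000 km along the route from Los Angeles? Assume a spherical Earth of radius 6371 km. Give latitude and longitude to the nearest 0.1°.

Write both endpoints as unit vectors p₁, p₂ with components (cos φ cos λ, cos φ sin λ, sin φ).
The central angle between the endpoints is δ = arccos(p₁·p₂) ≈ 1.350 rad (77.3°). The total great-circle distance is δ·R ≈ 1.350 × 6371 ≈ 8598 km, so the target fraction is f = 4000/8598 ≈ 0.465.
Interpolate at f ≈ 0.465 with slerp weights a = sin((1−f)δ)/sin δ ≈ 0.677, b = sin(fδ)/sin δ ≈ 0.602.
p = a·p₁ + b·p₂ ≈ (0.029, -0.438, 0.899); φ = arcsin(p_z) ≈ 63.97°, λ = atan2(p_y, p_x) ≈ -86.18°.

≈ (64.0°N, 86.2°W)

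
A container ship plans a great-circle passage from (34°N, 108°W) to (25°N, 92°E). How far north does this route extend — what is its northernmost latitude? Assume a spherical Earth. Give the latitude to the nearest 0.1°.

≈ 73.1°N

The great circle lies in the plane with unit normal n̂ = (p₁ × p₂)/|p₁ × p₂|.
Here n̂_z ≈ -0.291; the vertex latitude is φ_max = arccos|n̂_z| ≈ 73.1°.
Check via Clairaut: cos φ_max = |cos φ₁| · sin C = cos(34.0°)·sin(20.6°) ≈ 0.291, again giving ≈ 73.1°.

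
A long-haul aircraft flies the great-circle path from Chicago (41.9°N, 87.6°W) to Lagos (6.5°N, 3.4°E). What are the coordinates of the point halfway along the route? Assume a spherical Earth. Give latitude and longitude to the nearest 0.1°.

≈ 32.4°N, 33.8°W

Write both endpoints as unit vectors p₁, p₂ with components (cos φ cos λ, cos φ sin λ, sin φ).
The central angle between the endpoints is δ = arccos(p₁·p₂) ≈ 1.508 rad (86.4°).
Interpolate at f = 1/2 with slerp weights a = sin((1−f)δ)/sin δ ≈ 0.686, b = sin(fδ)/sin δ ≈ 0.686.
p = a·p₁ + b·p₂ ≈ (0.702, -0.470, 0.536); φ = arcsin(p_z) ≈ 32.39°, λ = atan2(p_y, p_x) ≈ -33.80°.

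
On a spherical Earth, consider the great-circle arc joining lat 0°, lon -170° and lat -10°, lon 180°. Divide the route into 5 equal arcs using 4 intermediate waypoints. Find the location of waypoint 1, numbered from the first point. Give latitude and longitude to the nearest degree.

The haversine formula gives a central angle δ ≈ 0.246 rad (14.1°) between the endpoints.
Interpolate at f = 1/5 with slerp weights a = sin((1−f)δ)/sin δ ≈ 0.803, b = sin(fδ)/sin δ ≈ 0.202.
p = a·p₁ + b·p₂ ≈ (-0.990, -0.139, -0.035); φ = arcsin(p_z) ≈ -2.01°, λ = atan2(p_y, p_x) ≈ -171.98°.

≈ lat -2°, lon -172°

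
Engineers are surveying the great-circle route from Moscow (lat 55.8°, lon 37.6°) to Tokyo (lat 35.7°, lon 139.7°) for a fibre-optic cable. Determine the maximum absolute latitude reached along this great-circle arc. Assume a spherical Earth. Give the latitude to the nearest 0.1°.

≈ 61.1°

The great circle lies in the plane with unit normal n̂ = (p₁ × p₂)/|p₁ × p₂|.
Here n̂_z ≈ +0.484; the vertex latitude is φ_max = arccos|n̂_z| ≈ 61.1°.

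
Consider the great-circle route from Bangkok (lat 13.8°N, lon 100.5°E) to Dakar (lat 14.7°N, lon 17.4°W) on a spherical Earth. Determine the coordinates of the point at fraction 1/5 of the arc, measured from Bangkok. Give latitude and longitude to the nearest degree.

From cos δ = sin φ₁ sin φ₂ + cos φ₁ cos φ₂ cos Δλ, the central angle is δ ≈ 1.960 rad (112.3°).
Interpolate at f = 1/5 with slerp weights a = sin((1−f)δ)/sin δ ≈ 1.081, b = sin(fδ)/sin δ ≈ 0.413.
p = a·p₁ + b·p₂ ≈ (0.190, 0.912, 0.363); φ = arcsin(p_z) ≈ 21.25°, λ = atan2(p_y, p_x) ≈ 78.25°.

≈ lat 21°N, lon 78°E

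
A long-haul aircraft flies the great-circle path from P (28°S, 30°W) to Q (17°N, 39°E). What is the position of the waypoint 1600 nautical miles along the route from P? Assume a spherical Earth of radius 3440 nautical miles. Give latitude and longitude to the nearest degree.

≈ (15°S, 5°W)

Convert each endpoint to a unit vector on the sphere (x = cos φ cos λ, y = cos φ sin λ, z = sin φ).
The central angle between the endpoints is δ = arccos(p₁·p₂) ≈ 1.405 rad (80.5°). The total great-circle distance is δ·R ≈ 1.405 × 3440 ≈ 4832 nmi, so the target fraction is f = 1600/4832 ≈ 0.331.
Interpolate at f ≈ 0.331 with slerp weights a = sin((1−f)δ)/sin δ ≈ 0.819, b = sin(fδ)/sin δ ≈ 0.455.
p = a·p₁ + b·p₂ ≈ (0.964, -0.088, -0.251); φ = arcsin(p_z) ≈ -14.56°, λ = atan2(p_y, p_x) ≈ -5.20°.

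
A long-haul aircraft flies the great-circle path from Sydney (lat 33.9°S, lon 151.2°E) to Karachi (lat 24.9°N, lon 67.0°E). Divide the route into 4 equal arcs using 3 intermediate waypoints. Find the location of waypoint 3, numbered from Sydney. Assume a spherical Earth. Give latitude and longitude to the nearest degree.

≈ lat 10°N, lon 88°E

Write both endpoints as unit vectors p₁, p₂ with components (cos φ cos λ, cos φ sin λ, sin φ).
The central angle between the endpoints is δ = arccos(p₁·p₂) ≈ 1.730 rad (99.1°).
Interpolate at f = 3/4 with slerp weights a = sin((1−f)δ)/sin δ ≈ 0.425, b = sin(fδ)/sin δ ≈ 0.975.
p = a·p₁ + b·p₂ ≈ (0.037, 0.984, 0.174); φ = arcsin(p_z) ≈ 10.01°, λ = atan2(p_y, p_x) ≈ 87.86°.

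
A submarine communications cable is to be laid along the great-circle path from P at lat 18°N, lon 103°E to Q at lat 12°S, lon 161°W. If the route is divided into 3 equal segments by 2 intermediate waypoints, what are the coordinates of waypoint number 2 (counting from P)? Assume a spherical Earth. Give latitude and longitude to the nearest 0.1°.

≈ lat 1.2°S, lon 167.4°E

Write both endpoints as unit vectors p₁, p₂ with components (cos φ cos λ, cos φ sin λ, sin φ).
The central angle between the endpoints is δ = arccos(p₁·p₂) ≈ 1.733 rad (99.3°).
Interpolate at f = 2/3 with slerp weights a = sin((1−f)δ)/sin δ ≈ 0.553, b = sin(fδ)/sin δ ≈ 0.927.
p = a·p₁ + b·p₂ ≈ (-0.976, 0.218, -0.022); φ = arcsin(p_z) ≈ -1.25°, λ = atan2(p_y, p_x) ≈ 167.43°.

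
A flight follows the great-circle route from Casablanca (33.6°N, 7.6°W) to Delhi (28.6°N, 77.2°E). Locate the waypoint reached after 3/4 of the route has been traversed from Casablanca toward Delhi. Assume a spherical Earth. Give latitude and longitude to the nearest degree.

≈ (36°N, 58°E)

Convert each endpoint to a unit vector on the sphere (x = cos φ cos λ, y = cos φ sin λ, z = sin φ).
The central angle between the endpoints is δ = arccos(p₁·p₂) ≈ 1.233 rad (70.7°).
Interpolate at f = 3/4 with slerp weights a = sin((1−f)δ)/sin δ ≈ 0.322, b = sin(fδ)/sin δ ≈ 0.846.
p = a·p₁ + b·p₂ ≈ (0.430, 0.689, 0.583); φ = arcsin(p_z) ≈ 35.67°, λ = atan2(p_y, p_x) ≈ 58.03°.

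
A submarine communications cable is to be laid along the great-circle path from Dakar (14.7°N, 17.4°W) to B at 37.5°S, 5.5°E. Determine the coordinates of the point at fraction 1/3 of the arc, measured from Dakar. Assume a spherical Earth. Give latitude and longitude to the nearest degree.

≈ 3°S, 11°W

The haversine formula gives a central angle δ ≈ 0.986 rad (56.5°) between the endpoints.
Interpolate at f = 1/3 with slerp weights a = sin((1−f)δ)/sin δ ≈ 0.733, b = sin(fδ)/sin δ ≈ 0.387.
p = a·p₁ + b·p₂ ≈ (0.982, -0.183, -0.050); φ = arcsin(p_z) ≈ -2.85°, λ = atan2(p_y, p_x) ≈ -10.53°.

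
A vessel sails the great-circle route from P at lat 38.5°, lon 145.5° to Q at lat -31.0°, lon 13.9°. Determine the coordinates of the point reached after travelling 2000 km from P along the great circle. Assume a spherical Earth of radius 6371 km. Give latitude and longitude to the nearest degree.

≈ lat 35°, lon 123°

From cos δ = sin φ₁ sin φ₂ + cos φ₁ cos φ₂ cos Δλ, the central angle is δ ≈ 2.443 rad (140.0°). The total great-circle distance is δ·R ≈ 2.443 × 6371 ≈ 15567 km, so the target fraction is f = 2000/15567 ≈ 0.128.
Interpolate at f ≈ 0.128 with slerp weights a = sin((1−f)δ)/sin δ ≈ 1.319, b = sin(fδ)/sin δ ≈ 0.480.
p = a·p₁ + b·p₂ ≈ (-0.451, 0.684, 0.574); φ = arcsin(p_z) ≈ 35.01°, λ = atan2(p_y, p_x) ≈ 123.42°.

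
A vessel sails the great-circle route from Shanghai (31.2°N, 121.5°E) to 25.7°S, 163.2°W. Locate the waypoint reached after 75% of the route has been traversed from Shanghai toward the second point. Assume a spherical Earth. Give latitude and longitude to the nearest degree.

≈ 12°S, 178°E

Write both endpoints as unit vectors p₁, p₂ with components (cos φ cos λ, cos φ sin λ, sin φ).
The central angle between the endpoints is δ = arccos(p₁·p₂) ≈ 1.600 rad (91.7°).
Interpolate at f = 0.75 with slerp weights a = sin((1−f)δ)/sin δ ≈ 0.390, b = sin(fδ)/sin δ ≈ 0.932.
p = a·p₁ + b·p₂ ≈ (-0.978, 0.041, -0.203); φ = arcsin(p_z) ≈ -11.69°, λ = atan2(p_y, p_x) ≈ 177.58°.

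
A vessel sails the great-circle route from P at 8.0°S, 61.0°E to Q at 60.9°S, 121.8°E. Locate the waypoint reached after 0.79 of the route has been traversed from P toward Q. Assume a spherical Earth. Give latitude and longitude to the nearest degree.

≈ 53°S, 99°E

Write both endpoints as unit vectors p₁, p₂ with components (cos φ cos λ, cos φ sin λ, sin φ).
The central angle between the endpoints is δ = arccos(p₁·p₂) ≈ 1.206 rad (69.1°).
Interpolate at f = 0.79 with slerp weights a = sin((1−f)δ)/sin δ ≈ 0.268, b = sin(fδ)/sin δ ≈ 0.872.
p = a·p₁ + b·p₂ ≈ (-0.095, 0.593, -0.800); φ = arcsin(p_z) ≈ -53.10°, λ = atan2(p_y, p_x) ≈ 99.08°.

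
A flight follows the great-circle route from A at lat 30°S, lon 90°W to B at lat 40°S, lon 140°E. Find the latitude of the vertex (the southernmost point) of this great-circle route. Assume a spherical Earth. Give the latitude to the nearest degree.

The great circle lies in the plane with unit normal n̂ = (p₁ × p₂)/|p₁ × p₂|.
Here n̂_z ≈ -0.511; the vertex latitude is φ_max = arccos|n̂_z| ≈ 59.3°.
Check via Clairaut: cos φ_max = |cos φ₁| · sin C = cos(30.0°)·sin(143.8°) ≈ 0.511, again giving ≈ 59.3°.

≈ 59°S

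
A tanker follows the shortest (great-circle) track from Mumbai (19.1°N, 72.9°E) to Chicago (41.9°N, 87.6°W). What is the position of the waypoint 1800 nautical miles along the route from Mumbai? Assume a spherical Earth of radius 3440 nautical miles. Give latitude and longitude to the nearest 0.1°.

≈ 47.5°N, 61.1°E

From cos δ = sin φ₁ sin φ₂ + cos φ₁ cos φ₂ cos Δλ, the central angle is δ ≈ 2.031 rad (116.4°). The total great-circle distance is δ·R ≈ 2.031 × 3440 ≈ 6988 nmi, so the target fraction is f = 1800/6988 ≈ 0.258.
Interpolate at f ≈ 0.258 with slerp weights a = sin((1−f)δ)/sin δ ≈ 1.114, b = sin(fδ)/sin δ ≈ 0.558.
p = a·p₁ + b·p₂ ≈ (0.327, 0.591, 0.737); φ = arcsin(p_z) ≈ 47.49°, λ = atan2(p_y, p_x) ≈ 61.07°.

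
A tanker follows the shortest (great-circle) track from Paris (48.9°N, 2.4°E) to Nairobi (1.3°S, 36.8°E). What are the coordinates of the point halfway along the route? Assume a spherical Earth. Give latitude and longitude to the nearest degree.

≈ (25°N, 23°E)

From cos δ = sin φ₁ sin φ₂ + cos φ₁ cos φ₂ cos Δλ, the central angle is δ ≈ 1.018 rad (58.3°).
Interpolate at f = 1/2 with slerp weights a = sin((1−f)δ)/sin δ ≈ 0.573, b = sin(fδ)/sin δ ≈ 0.573.
p = a·p₁ + b·p₂ ≈ (0.834, 0.359, 0.418); φ = arcsin(p_z) ≈ 24.74°, λ = atan2(p_y, p_x) ≈ 23.26°.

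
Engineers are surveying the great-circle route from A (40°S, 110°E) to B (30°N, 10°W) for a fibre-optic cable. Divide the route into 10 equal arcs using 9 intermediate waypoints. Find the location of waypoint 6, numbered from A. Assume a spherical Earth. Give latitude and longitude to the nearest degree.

Write both endpoints as unit vectors p₁, p₂ with components (cos φ cos λ, cos φ sin λ, sin φ).
The central angle between the endpoints is δ = arccos(p₁·p₂) ≈ 2.282 rad (130.8°).
Interpolate at f = 6/10 with slerp weights a = sin((1−f)δ)/sin δ ≈ 1.045, b = sin(fδ)/sin δ ≈ 1.294.
p = a·p₁ + b·p₂ ≈ (0.830, 0.558, -0.025); φ = arcsin(p_z) ≈ -1.42°, λ = atan2(p_y, p_x) ≈ 33.91°.

≈ (1°S, 34°E)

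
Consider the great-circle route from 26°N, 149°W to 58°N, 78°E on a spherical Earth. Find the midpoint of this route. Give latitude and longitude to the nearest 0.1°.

≈ 62.7°N, 175.2°E

Write both endpoints as unit vectors p₁, p₂ with components (cos φ cos λ, cos φ sin λ, sin φ).
The central angle between the endpoints is δ = arccos(p₁·p₂) ≈ 1.524 rad (87.3°).
Interpolate at f = 1/2 with slerp weights a = sin((1−f)δ)/sin δ ≈ 0.691, b = sin(fδ)/sin δ ≈ 0.691.
p = a·p₁ + b·p₂ ≈ (-0.456, 0.038, 0.889); φ = arcsin(p_z) ≈ 62.75°, λ = atan2(p_y, p_x) ≈ 175.20°.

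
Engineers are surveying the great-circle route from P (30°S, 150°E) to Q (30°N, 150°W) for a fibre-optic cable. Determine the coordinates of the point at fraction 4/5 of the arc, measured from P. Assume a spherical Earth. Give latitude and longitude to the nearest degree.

≈ (19°N, 163°W)

The haversine formula gives a central angle δ ≈ 1.445 rad (82.8°) between the endpoints.
Interpolate at f = 4/5 with slerp weights a = sin((1−f)δ)/sin δ ≈ 0.287, b = sin(fδ)/sin δ ≈ 0.923.
p = a·p₁ + b·p₂ ≈ (-0.907, -0.275, 0.318); φ = arcsin(p_z) ≈ 18.52°, λ = atan2(p_y, p_x) ≈ -163.14°.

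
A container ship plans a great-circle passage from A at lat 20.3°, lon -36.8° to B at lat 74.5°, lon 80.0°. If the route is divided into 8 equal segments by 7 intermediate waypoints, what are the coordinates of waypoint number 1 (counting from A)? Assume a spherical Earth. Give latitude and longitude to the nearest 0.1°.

Write both endpoints as unit vectors p₁, p₂ with components (cos φ cos λ, cos φ sin λ, sin φ).
The central angle between the endpoints is δ = arccos(p₁·p₂) ≈ 1.348 rad (77.2°).
Interpolate at f = 1/8 with slerp weights a = sin((1−f)δ)/sin δ ≈ 0.948, b = sin(fδ)/sin δ ≈ 0.172.
p = a·p₁ + b·p₂ ≈ (0.720, -0.487, 0.494); φ = arcsin(p_z) ≈ 29.64°, λ = atan2(p_y, p_x) ≈ -34.10°.

≈ lat 29.6°, lon -34.1°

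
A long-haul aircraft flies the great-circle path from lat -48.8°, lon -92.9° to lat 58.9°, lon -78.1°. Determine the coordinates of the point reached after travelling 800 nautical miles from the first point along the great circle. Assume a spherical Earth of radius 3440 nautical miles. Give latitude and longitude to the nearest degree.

Write both endpoints as unit vectors p₁, p₂ with components (cos φ cos λ, cos φ sin λ, sin φ).
The central angle between the endpoints is δ = arccos(p₁·p₂) ≈ 1.892 rad (108.4°). The total great-circle distance is δ·R ≈ 1.892 × 3440 ≈ 6507 nmi, so the target fraction is f = 800/6507 ≈ 0.123.
Interpolate at f ≈ 0.123 with slerp weights a = sin((1−f)δ)/sin δ ≈ 1.050, b = sin(fδ)/sin δ ≈ 0.243.
p = a·p₁ + b·p₂ ≈ (-0.009, -0.813, -0.582); φ = arcsin(p_z) ≈ -35.58°, λ = atan2(p_y, p_x) ≈ -90.64°.

≈ lat -36°, lon -91°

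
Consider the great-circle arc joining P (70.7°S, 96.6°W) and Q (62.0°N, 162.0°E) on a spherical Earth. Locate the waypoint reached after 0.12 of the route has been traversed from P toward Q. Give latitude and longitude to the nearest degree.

Convert each endpoint to a unit vector on the sphere (x = cos φ cos λ, y = cos φ sin λ, z = sin φ).
The central angle between the endpoints is δ = arccos(p₁·p₂) ≈ 2.614 rad (149.8°).
Interpolate at f = 0.12 with slerp weights a = sin((1−f)δ)/sin δ ≈ 1.481, b = sin(fδ)/sin δ ≈ 0.613.
p = a·p₁ + b·p₂ ≈ (-0.330, -0.397, -0.856); φ = arcsin(p_z) ≈ -58.91°, λ = atan2(p_y, p_x) ≈ -129.71°.

≈ (59°S, 130°W)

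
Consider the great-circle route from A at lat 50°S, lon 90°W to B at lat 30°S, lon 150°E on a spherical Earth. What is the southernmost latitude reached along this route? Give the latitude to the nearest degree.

≈ 61°S

The great circle lies in the plane with unit normal n̂ = (p₁ × p₂)/|p₁ × p₂|.
Here n̂_z ≈ -0.485; the vertex latitude is φ_max = arccos|n̂_z| ≈ 61.0°.
Check via Clairaut: cos φ_max = |cos φ₁| · sin C = cos(50.0°)·sin(131.0°) ≈ 0.485, again giving ≈ 61.0°.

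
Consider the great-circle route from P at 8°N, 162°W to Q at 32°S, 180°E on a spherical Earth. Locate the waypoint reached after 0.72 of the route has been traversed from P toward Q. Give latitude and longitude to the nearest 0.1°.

Write both endpoints as unit vectors p₁, p₂ with components (cos φ cos λ, cos φ sin λ, sin φ).
The central angle between the endpoints is δ = arccos(p₁·p₂) ≈ 0.760 rad (43.5°).
Interpolate at f = 0.72 with slerp weights a = sin((1−f)δ)/sin δ ≈ 0.307, b = sin(fδ)/sin δ ≈ 0.755.
p = a·p₁ + b·p₂ ≈ (-0.929, -0.094, -0.358); φ = arcsin(p_z) ≈ -20.95°, λ = atan2(p_y, p_x) ≈ -174.24°.

≈ 20.9°S, 174.2°W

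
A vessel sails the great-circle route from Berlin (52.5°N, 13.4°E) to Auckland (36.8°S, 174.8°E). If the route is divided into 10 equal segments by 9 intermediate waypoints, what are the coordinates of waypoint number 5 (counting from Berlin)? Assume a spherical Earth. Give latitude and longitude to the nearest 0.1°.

≈ (33.3°N, 133.9°E)

Convert each endpoint to a unit vector on the sphere (x = cos φ cos λ, y = cos φ sin λ, z = sin φ).
The central angle between the endpoints is δ = arccos(p₁·p₂) ≈ 2.785 rad (159.6°).
Interpolate at f = 5/10 with slerp weights a = sin((1−f)δ)/sin δ ≈ 2.822, b = sin(fδ)/sin δ ≈ 2.822.
p = a·p₁ + b·p₂ ≈ (-0.579, 0.603, 0.548); φ = arcsin(p_z) ≈ 33.26°, λ = atan2(p_y, p_x) ≈ 133.85°.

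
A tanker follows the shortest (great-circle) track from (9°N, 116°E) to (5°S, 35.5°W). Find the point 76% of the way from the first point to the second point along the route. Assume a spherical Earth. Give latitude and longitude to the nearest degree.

The haversine formula gives a central angle δ ≈ 2.643 rad (151.4°) between the endpoints.
Interpolate at f = 0.76 with slerp weights a = sin((1−f)δ)/sin δ ≈ 1.240, b = sin(fδ)/sin δ ≈ 1.894.
p = a·p₁ + b·p₂ ≈ (1.000, 0.005, 0.029); φ = arcsin(p_z) ≈ 1.65°, λ = atan2(p_y, p_x) ≈ 0.27°.

≈ (2°N, 0°E)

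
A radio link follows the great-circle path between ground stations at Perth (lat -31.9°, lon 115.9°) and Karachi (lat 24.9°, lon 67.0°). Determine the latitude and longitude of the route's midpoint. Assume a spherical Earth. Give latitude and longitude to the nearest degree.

Write both endpoints as unit vectors p₁, p₂ with components (cos φ cos λ, cos φ sin λ, sin φ).
The central angle between the endpoints is δ = arccos(p₁·p₂) ≈ 1.283 rad (73.5°).
Interpolate at f = 1/2 with slerp weights a = sin((1−f)δ)/sin δ ≈ 0.624, b = sin(fδ)/sin δ ≈ 0.624.
p = a·p₁ + b·p₂ ≈ (-0.010, 0.998, -0.067); φ = arcsin(p_z) ≈ -3.84°, λ = atan2(p_y, p_x) ≈ 90.59°.

≈ lat -4°, lon 91°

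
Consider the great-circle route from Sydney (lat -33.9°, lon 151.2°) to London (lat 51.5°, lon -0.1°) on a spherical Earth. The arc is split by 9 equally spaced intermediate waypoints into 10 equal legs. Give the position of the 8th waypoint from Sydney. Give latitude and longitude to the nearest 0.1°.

Convert each endpoint to a unit vector on the sphere (x = cos φ cos λ, y = cos φ sin λ, z = sin φ).
The central angle between the endpoints is δ = arccos(p₁·p₂) ≈ 2.668 rad (152.8°).
Interpolate at f = 8/10 with slerp weights a = sin((1−f)δ)/sin δ ≈ 1.114, b = sin(fδ)/sin δ ≈ 1.852.
p = a·p₁ + b·p₂ ≈ (0.343, 0.443, 0.828); φ = arcsin(p_z) ≈ 55.91°, λ = atan2(p_y, p_x) ≈ 52.30°.

≈ lat 55.9°, lon 52.3°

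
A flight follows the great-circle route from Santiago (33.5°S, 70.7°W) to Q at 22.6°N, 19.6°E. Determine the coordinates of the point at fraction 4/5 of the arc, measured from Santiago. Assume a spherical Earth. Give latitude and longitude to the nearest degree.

≈ 11°N, 2°E

From cos δ = sin φ₁ sin φ₂ + cos φ₁ cos φ₂ cos Δλ, the central angle is δ ≈ 1.789 rad (102.5°).
Interpolate at f = 4/5 with slerp weights a = sin((1−f)δ)/sin δ ≈ 0.359, b = sin(fδ)/sin δ ≈ 1.014.
p = a·p₁ + b·p₂ ≈ (0.981, 0.032, 0.192); φ = arcsin(p_z) ≈ 11.06°, λ = atan2(p_y, p_x) ≈ 1.86°.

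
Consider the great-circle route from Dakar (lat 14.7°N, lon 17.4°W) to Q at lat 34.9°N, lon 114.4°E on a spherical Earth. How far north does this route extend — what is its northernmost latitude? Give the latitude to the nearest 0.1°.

The great circle lies in the plane with unit normal n̂ = (p₁ × p₂)/|p₁ × p₂|.
Here n̂_z ≈ +0.640; the vertex latitude is φ_max = arccos|n̂_z| ≈ 50.2°.

≈ 50.2°N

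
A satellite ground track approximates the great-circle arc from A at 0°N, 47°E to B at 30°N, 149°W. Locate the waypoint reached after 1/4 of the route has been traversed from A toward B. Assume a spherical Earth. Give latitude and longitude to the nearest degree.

≈ 33°N, 65°E

Write both endpoints as unit vectors p₁, p₂ with components (cos φ cos λ, cos φ sin λ, sin φ).
The central angle between the endpoints is δ = arccos(p₁·p₂) ≈ 2.554 rad (146.4°).
Interpolate at f = 1/4 with slerp weights a = sin((1−f)δ)/sin δ ≈ 1.699, b = sin(fδ)/sin δ ≈ 1.076.
p = a·p₁ + b·p₂ ≈ (0.360, 0.762, 0.538); φ = arcsin(p_z) ≈ 32.54°, λ = atan2(p_y, p_x) ≈ 64.74°.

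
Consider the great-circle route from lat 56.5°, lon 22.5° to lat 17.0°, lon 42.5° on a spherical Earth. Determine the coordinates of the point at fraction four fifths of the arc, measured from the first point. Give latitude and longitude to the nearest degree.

≈ lat 25°, lon 40°

Convert each endpoint to a unit vector on the sphere (x = cos φ cos λ, y = cos φ sin λ, z = sin φ).
The central angle between the endpoints is δ = arccos(p₁·p₂) ≈ 0.738 rad (42.3°).
Interpolate at f = 4/5 with slerp weights a = sin((1−f)δ)/sin δ ≈ 0.219, b = sin(fδ)/sin δ ≈ 0.827.
p = a·p₁ + b·p₂ ≈ (0.695, 0.581, 0.424); φ = arcsin(p_z) ≈ 25.10°, λ = atan2(p_y, p_x) ≈ 39.89°.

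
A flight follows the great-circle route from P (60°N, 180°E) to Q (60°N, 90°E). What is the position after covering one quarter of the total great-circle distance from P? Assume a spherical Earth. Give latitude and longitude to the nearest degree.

≈ (66°N, 161°E)

Convert each endpoint to a unit vector on the sphere (x = cos φ cos λ, y = cos φ sin λ, z = sin φ).
The central angle between the endpoints is δ = arccos(p₁·p₂) ≈ 0.723 rad (41.4°).
Interpolate at f = 1/4 with slerp weights a = sin((1−f)δ)/sin δ ≈ 0.780, b = sin(fδ)/sin δ ≈ 0.272.
p = a·p₁ + b·p₂ ≈ (-0.390, 0.136, 0.911); φ = arcsin(p_z) ≈ 65.61°, λ = atan2(p_y, p_x) ≈ 160.80°.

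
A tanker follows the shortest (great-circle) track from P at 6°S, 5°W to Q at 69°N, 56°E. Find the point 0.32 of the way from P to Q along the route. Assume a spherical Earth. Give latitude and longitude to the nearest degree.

≈ 20°N, 4°E

From cos δ = sin φ₁ sin φ₂ + cos φ₁ cos φ₂ cos Δλ, the central angle is δ ≈ 1.496 rad (85.7°).
Interpolate at f = 0.32 with slerp weights a = sin((1−f)δ)/sin δ ≈ 0.853, b = sin(fδ)/sin δ ≈ 0.462.
p = a·p₁ + b·p₂ ≈ (0.938, 0.063, 0.342); φ = arcsin(p_z) ≈ 20.00°, λ = atan2(p_y, p_x) ≈ 3.86°.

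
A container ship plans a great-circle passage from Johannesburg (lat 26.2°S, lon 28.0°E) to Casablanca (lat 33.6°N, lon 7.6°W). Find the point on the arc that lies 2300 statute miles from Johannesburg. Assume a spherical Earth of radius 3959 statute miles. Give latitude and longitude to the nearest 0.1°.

≈ lat 2.9°N, lon 11.4°E

Convert each endpoint to a unit vector on the sphere (x = cos φ cos λ, y = cos φ sin λ, z = sin φ).
The central angle between the endpoints is δ = arccos(p₁·p₂) ≈ 1.199 rad (68.7°). The total great-circle distance is δ·R ≈ 1.199 × 3959 ≈ 4747 mi, so the target fraction is f = 2300/4747 ≈ 0.485.
Interpolate at f ≈ 0.485 with slerp weights a = sin((1−f)δ)/sin δ ≈ 0.622, b = sin(fδ)/sin δ ≈ 0.589.
p = a·p₁ + b·p₂ ≈ (0.979, 0.197, 0.051); φ = arcsin(p_z) ≈ 2.95°, λ = atan2(p_y, p_x) ≈ 11.38°.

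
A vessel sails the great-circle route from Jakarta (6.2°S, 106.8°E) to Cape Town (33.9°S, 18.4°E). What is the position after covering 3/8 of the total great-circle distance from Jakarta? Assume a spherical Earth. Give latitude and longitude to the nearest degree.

The haversine formula gives a central angle δ ≈ 1.487 rad (85.2°) between the endpoints.
Interpolate at f = 3/8 with slerp weights a = sin((1−f)δ)/sin δ ≈ 0.804, b = sin(fδ)/sin δ ≈ 0.531.
p = a·p₁ + b·p₂ ≈ (0.187, 0.905, -0.383); φ = arcsin(p_z) ≈ -22.53°, λ = atan2(p_y, p_x) ≈ 78.30°.

≈ 23°S, 78°E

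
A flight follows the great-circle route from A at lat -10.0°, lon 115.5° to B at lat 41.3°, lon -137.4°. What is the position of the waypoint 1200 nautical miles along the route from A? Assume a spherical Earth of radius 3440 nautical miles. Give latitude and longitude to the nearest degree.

≈ lat 3°, lon 131°

The haversine formula gives a central angle δ ≈ 1.909 rad (109.4°) between the endpoints. The total great-circle distance is δ·R ≈ 1.909 × 3440 ≈ 6568 nmi, so the target fraction is f = 1200/6568 ≈ 0.183.
Interpolate at f ≈ 0.183 with slerp weights a = sin((1−f)δ)/sin δ ≈ 1.060, b = sin(fδ)/sin δ ≈ 0.362.
p = a·p₁ + b·p₂ ≈ (-0.650, 0.758, 0.055); φ = arcsin(p_z) ≈ 3.16°, λ = atan2(p_y, p_x) ≈ 130.61°.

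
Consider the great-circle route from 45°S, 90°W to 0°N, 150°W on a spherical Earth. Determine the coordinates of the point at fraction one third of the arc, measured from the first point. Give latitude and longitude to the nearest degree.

Write both endpoints as unit vectors p₁, p₂ with components (cos φ cos λ, cos φ sin λ, sin φ).
The central angle between the endpoints is δ = arccos(p₁·p₂) ≈ 1.209 rad (69.3°).
Interpolate at f = 1/3 with slerp weights a = sin((1−f)δ)/sin δ ≈ 0.772, b = sin(fδ)/sin δ ≈ 0.419.
p = a·p₁ + b·p₂ ≈ (-0.363, -0.755, -0.546); φ = arcsin(p_z) ≈ -33.06°, λ = atan2(p_y, p_x) ≈ -115.68°.

≈ 33°S, 116°W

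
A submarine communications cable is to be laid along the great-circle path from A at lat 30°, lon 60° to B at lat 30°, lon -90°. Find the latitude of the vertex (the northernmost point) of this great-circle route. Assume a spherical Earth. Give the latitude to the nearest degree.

≈ 66°

The great circle lies in the plane with unit normal n̂ = (p₁ × p₂)/|p₁ × p₂|.
Here n̂_z ≈ -0.409; the vertex latitude is φ_max = arccos|n̂_z| ≈ 65.9°.
Check via Clairaut: cos φ_max = |cos φ₁| · sin C = cos(30.0°)·sin(28.2°) ≈ 0.409, again giving ≈ 65.9°.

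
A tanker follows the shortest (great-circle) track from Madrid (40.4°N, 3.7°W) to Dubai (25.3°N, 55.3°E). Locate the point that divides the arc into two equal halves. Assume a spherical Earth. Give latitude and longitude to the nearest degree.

≈ (37°N, 29°E)

Write both endpoints as unit vectors p₁, p₂ with components (cos φ cos λ, cos φ sin λ, sin φ).
The central angle between the endpoints is δ = arccos(p₁·p₂) ≈ 0.887 rad (50.8°).
Interpolate at f = 1/2 with slerp weights a = sin((1−f)δ)/sin δ ≈ 0.554, b = sin(fδ)/sin δ ≈ 0.554.
p = a·p₁ + b·p₂ ≈ (0.706, 0.384, 0.595); φ = arcsin(p_z) ≈ 36.54°, λ = atan2(p_y, p_x) ≈ 28.57°.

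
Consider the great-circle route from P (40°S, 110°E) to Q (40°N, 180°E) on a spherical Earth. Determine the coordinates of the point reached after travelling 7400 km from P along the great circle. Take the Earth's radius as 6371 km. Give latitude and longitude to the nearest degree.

Write both endpoints as unit vectors p₁, p₂ with components (cos φ cos λ, cos φ sin λ, sin φ).
The central angle between the endpoints is δ = arccos(p₁·p₂) ≈ 1.785 rad (102.3°). The total great-circle distance is δ·R ≈ 1.785 × 6371 ≈ 11372 km, so the target fraction is f = 7400/11372 ≈ 0.651.
Interpolate at f ≈ 0.651 with slerp weights a = sin((1−f)δ)/sin δ ≈ 0.597, b = sin(fδ)/sin δ ≈ 0.939.
p = a·p₁ + b·p₂ ≈ (-0.876, 0.430, 0.219); φ = arcsin(p_z) ≈ 12.68°, λ = atan2(p_y, p_x) ≈ 153.84°.

≈ (13°N, 154°E)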